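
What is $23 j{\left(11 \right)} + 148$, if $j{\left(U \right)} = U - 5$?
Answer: $286$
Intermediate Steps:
$j{\left(U \right)} = -5 + U$
$23 j{\left(11 \right)} + 148 = 23 \left(-5 + 11\right) + 148 = 23 \cdot 6 + 148 = 138 + 148 = 286$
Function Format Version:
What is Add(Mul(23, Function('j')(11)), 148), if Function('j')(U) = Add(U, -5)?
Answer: 286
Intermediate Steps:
Function('j')(U) = Add(-5, U)
Add(Mul(23, Function('j')(11)), 148) = Add(Mul(23, Add(-5, 11)), 148) = Add(Mul(23, 6), 148) = Add(138, 148) = 286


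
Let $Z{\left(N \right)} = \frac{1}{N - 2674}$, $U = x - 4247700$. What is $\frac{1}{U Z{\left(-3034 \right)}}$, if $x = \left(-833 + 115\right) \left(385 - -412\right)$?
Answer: $\frac{2854}{2409973} \approx 0.0011842$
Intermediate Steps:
$x = -572246$ ($x = - 718 \left(385 + 412\right) = \left(-718\right) 797 = -572246$)
$U = -4819946$ ($U = -572246 - 4247700 = -4819946$)
$Z{\left(N \right)} = \frac{1}{-2674 + N}$
$\frac{1}{U Z{\left(-3034 \right)}} = \frac{1}{\left(-4819946\right) \frac{1}{-2674 - 3034}} = - \frac{1}{4819946 \frac{1}{-5708}} = - \frac{1}{4819946 \left(- \frac{1}{5708}\right)} = \left(- \frac{1}{4819946}\right) \left(-5708\right) = \frac{2854}{2409973}$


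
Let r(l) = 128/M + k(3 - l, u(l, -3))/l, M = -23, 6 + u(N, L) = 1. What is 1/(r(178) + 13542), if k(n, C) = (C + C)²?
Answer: 2047/27710232 ≈ 7.3872e-5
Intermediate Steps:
u(N, L) = -5 (u(N, L) = -6 + 1 = -5)
k(n, C) = 4*C² (k(n, C) = (2*C)² = 4*C²)
r(l) = -128/23 + 100/l (r(l) = 128/(-23) + (4*(-5)²)/l = 128*(-1/23) + (4*25)/l = -128/23 + 100/l)
1/(r(178) + 13542) = 1/((-128/23 + 100/178) + 13542) = 1/((-128/23 + 100*(1/178)) + 13542) = 1/((-128/23 + 50/89) + 13542) = 1/(-10242/2047 + 13542) = 1/(27710232/2047) = 2047/27710232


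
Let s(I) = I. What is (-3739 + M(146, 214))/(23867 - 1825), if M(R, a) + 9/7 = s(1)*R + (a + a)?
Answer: -11082/77147 ≈ -0.14365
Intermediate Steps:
M(R, a) = -9/7 + R + 2*a (M(R, a) = -9/7 + (1*R + (a + a)) = -9/7 + (R + 2*a) = -9/7 + R + 2*a)
(-3739 + M(146, 214))/(23867 - 1825) = (-3739 + (-9/7 + 146 + 2*214))/(23867 - 1825) = (-3739 + (-9/7 + 146 + 428))/22042 = (-3739 + 4009/7)*(1/22042) = -22164/7*1/22042 = -11082/77147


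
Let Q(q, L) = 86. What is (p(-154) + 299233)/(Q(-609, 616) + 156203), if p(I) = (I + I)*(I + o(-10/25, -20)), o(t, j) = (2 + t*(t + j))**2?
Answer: 196794697/97680625 ≈ 2.0147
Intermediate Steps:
o(t, j) = (2 + t*(j + t))**2
p(I) = 2*I*(64516/625 + I) (p(I) = (I + I)*(I + (2 + (-10/25)**2 - (-200)/25)**2) = (2*I)*(I + (2 + (-10*1/25)**2 - (-200)/25)**2) = (2*I)*(I + (2 + (-2/5)**2 - 20*(-2/5))**2) = (2*I)*(I + (2 + 4/25 + 8)**2) = (2*I)*(I + (254/25)**2) = (2*I)*(I + 64516/625) = (2*I)*(64516/625 + I) = 2*I*(64516/625 + I))
(p(-154) + 299233)/(Q(-609, 616) + 156203) = ((2/625)*(-154)*(64516 + 625*(-154)) + 299233)/(86 + 156203) = ((2/625)*(-154)*(64516 - 96250) + 299233)/156289 = ((2/625)*(-154)*(-31734) + 299233)*(1/156289) = (9774072/625 + 299233)*(1/156289) = (196794697/625)*(1/156289) = 196794697/97680625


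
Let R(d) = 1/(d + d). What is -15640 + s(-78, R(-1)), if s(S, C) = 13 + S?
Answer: -15705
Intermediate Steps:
R(d) = 1/(2*d)
-15640 + s(-78, R(-1)) = -15640 + (13 - 78) = -15640 - 65 = -15705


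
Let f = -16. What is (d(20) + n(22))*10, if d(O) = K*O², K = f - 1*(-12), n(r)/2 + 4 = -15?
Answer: -16380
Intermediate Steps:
n(r) = -38 (n(r) = -8 + 2*(-15) = -8 - 30 = -38)
K = -4 (K = -16 - 1*(-12) = -16 + 12 = -4)
d(O) = -4*O²
(d(20) + n(22))*10 = (-4*20² - 38)*10 = (-4*400 - 38)*10 = (-1600 - 38)*10 = -1638*10 = -16380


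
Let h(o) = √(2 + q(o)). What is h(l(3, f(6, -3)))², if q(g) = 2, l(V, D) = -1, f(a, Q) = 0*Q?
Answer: 4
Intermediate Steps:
f(a, Q) = 0
h(o) = 2 (h(o) = √(2 + 2) = √4 = 2)
h(l(3, f(6, -3)))² = 2² = 4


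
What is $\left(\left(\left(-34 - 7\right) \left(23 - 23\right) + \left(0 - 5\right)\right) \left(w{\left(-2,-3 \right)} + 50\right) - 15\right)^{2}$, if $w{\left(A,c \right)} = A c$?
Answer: $87025$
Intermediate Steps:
$\left(\left(\left(-34 - 7\right) \left(23 - 23\right) + \left(0 - 5\right)\right) \left(w{\left(-2,-3 \right)} + 50\right) - 15\right)^{2} = \left(\left(\left(-34 - 7\right) \left(23 - 23\right) + \left(0 - 5\right)\right) \left(\left(-2\right) \left(-3\right) + 50\right) - 15\right)^{2} = \left(\left(\left(-41\right) 0 + \left(0 - 5\right)\right) \left(6 + 50\right) - 15\right)^{2} = \left(\left(0 - 5\right) 56 - 15\right)^{2} = \left(\left(-5\right) 56 - 15\right)^{2} = \left(-280 - 15\right)^{2} = \left(-295\right)^{2} = 87025$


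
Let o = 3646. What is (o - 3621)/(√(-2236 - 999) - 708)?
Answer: -17700/504499 - 25*I*√3235/504499 ≈ -0.035084 - 0.0028185*I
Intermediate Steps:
(o - 3621)/(√(-2236 - 999) - 708) = (3646 - 3621)/(√(-2236 - 999) - 708) = 25/(√(-3235) - 708) = 25/(I*√3235 - 708) = 25/(-708 + I*√3235)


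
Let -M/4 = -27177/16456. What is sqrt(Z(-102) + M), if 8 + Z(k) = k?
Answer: I*sqrt(14462342)/374 ≈ 10.168*I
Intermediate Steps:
Z(k) = -8 + k
M = 27177/4114 (M = -(-108708)/16456 = -4*(-27177/16456) = 27177/4114 ≈ 6.6060)
sqrt(Z(-102) + M) = sqrt((-8 - 102) + 27177/4114) = sqrt(-110 + 27177/4114) = sqrt(-425363/4114) = I*sqrt(14462342)/374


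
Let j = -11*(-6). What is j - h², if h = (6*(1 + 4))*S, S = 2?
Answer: -3534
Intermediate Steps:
h = 60 (h = (6*(1 + 4))*2 = (6*5)*2 = 30*2 = 60)
j = 66
j - h² = 66 - 1*60² = 66 - 1*3600 = 66 - 3600 = -3534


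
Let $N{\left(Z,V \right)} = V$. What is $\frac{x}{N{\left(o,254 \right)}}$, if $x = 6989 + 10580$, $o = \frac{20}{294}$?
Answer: $\frac{17569}{254} \approx 69.169$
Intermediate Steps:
$o = \frac{10}{147}$ ($o = 20 \cdot \frac{1}{294} = \frac{10}{147} \approx 0.068027$)
$x = 17569$
$\frac{x}{N{\left(o,254 \right)}} = \frac{17569}{254}$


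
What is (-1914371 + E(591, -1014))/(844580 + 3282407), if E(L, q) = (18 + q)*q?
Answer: -904427/4126987 ≈ -0.21915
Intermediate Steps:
E(L, q) = q*(18 + q)
(-1914371 + E(591, -1014))/(844580 + 3282407) = (-1914371 - 1014*(18 - 1014))/(844580 + 3282407) = (-1914371 - 1014*(-996))/4126987 = (-1914371 + 1009944)*(1/4126987) = -904427*1/4126987 = -904427/4126987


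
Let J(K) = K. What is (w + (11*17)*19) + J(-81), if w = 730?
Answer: 4202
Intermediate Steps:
(w + (11*17)*19) + J(-81) = (730 + (11*17)*19) - 81 = (730 + 187*19) - 81 = (730 + 3553) - 81 = 4283 - 81 = 4202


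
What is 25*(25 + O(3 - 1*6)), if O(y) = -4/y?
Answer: 1975/3 ≈ 658.33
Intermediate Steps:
25*(25 + O(3 - 1*6)) = 25*(25 - 4/(3 - 1*6)) = 25*(25 - 4/(3 - 6)) = 25*(25 - 4/(-3)) = 25*(25 - 4*(-1/3)) = 25*(25 + 4/3) = 25*(79/3) = 1975/3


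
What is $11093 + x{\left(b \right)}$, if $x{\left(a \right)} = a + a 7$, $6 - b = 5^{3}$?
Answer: $10141$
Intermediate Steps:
$b = -119$ ($b = 6 - 5^{3} = 6 - 125 = -119$)
$x{\left(a \right)} = 8 a$ ($x{\left(a \right)} = a + 7 a = 8 a$)
$11093 + x{\left(b \right)} = 11093 + 8 \left(-119\right) = 11093 - 952 = 10141$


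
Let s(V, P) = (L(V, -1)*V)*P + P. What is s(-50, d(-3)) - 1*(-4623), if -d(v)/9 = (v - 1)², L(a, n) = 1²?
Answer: 11679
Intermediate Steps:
L(a, n) = 1
d(v) = -9*(-1 + v)² (d(v) = -9*(v - 1)² = -9*(-1 + v)²)
s(V, P) = P + P*V (s(V, P) = (1*V)*P + P = V*P + P = P*V + P = P + P*V)
s(-50, d(-3)) - 1*(-4623) = (-9*(-1 - 3)²)*(1 - 50) - 1*(-4623) = -9*(-4)²*(-49) + 4623 = -9*16*(-49) + 4623 = -144*(-49) + 4623 = 7056 + 4623 = 11679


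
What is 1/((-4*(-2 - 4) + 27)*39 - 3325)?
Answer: -1/1336 ≈ -0.00074850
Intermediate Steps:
1/((-4*(-2 - 4) + 27)*39 - 3325) = 1/((-4*(-6) + 27)*39 - 3325) = 1/((24 + 27)*39 - 3325) = 1/(51*39 - 3325) = 1/(1989 - 3325) = 1/(-1336) = -1/1336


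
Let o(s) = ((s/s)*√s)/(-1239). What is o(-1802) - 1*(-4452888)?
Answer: 4452888 - I*√1802/1239 ≈ 4.4529e+6 - 0.034261*I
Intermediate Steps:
o(s) = -√s/1239 (o(s) = (1*√s)*(-1/1239) = √s*(-1/1239) = -√s/1239)
o(-1802) - 1*(-4452888) = -I*√1802/1239 - 1*(-4452888) = -I*√1802/1239 + 4452888 = 4452888 - I*√1802/1239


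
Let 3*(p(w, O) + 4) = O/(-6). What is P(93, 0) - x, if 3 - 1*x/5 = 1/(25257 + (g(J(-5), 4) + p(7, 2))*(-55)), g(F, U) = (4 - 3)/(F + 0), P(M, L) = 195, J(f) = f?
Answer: 41300505/229447 ≈ 180.00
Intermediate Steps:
p(w, O) = -4 - O/18 (p(w, O) = -4 + (O/(-6))/3 = -4 + (O*(-⅙))/3 = -4 + (-O/6)/3 = -4 - O/18)
g(F, U) = 1/F
x = 3441660/229447 (x = 15 - 5/(25257 + (1/(-5) + (-4 - 1/18*2))*(-55)) = 15 - 5/(25257 + (-⅕ + (-4 - ⅑))*(-55)) = 15 - 5/(25257 + (-⅕ - 37/9)*(-55)) = 15 - 5/(25257 - 194/45*(-55)) = 15 - 5/(25257 + 2134/9) = 15 - 5/229447/9 = 15 - 5*9/229447 = 15 - 45/229447 = 3441660/229447 ≈ 15.000)
P(93, 0) - x = 195 - 1*3441660/229447 = 195 - 3441660/229447 = 41300505/229447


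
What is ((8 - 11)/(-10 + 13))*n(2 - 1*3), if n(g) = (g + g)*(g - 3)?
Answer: -8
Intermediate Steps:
n(g) = 2*g*(-3 + g) (n(g) = (2*g)*(-3 + g) = 2*g*(-3 + g))
((8 - 11)/(-10 + 13))*n(2 - 1*3) = ((8 - 11)/(-10 + 13))*(2*(2 - 1*3)*(-3 + (2 - 1*3))) = (-3/3)*(2*(2 - 3)*(-3 + (2 - 3))) = (-3*⅓)*(2*(-1)*(-3 - 1)) = -2*(-1)*(-4) = -1*8 = -8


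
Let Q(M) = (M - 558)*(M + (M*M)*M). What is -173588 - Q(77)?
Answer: 219455822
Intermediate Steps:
Q(M) = (-558 + M)*(M + M³) (Q(M) = (-558 + M)*(M + M²*M) = (-558 + M)*(M + M³))
-173588 - Q(77) = -173588 - 77*(-558 + 77 + 77³ - 558*77²) = -173588 - 77*(-558 + 77 + 456533 - 558*5929) = -173588 - 77*(-558 + 77 + 456533 - 3308382) = -173588 - 77*(-2852330) = -173588 - 1*(-219629410) = -173588 + 219629410 = 219455822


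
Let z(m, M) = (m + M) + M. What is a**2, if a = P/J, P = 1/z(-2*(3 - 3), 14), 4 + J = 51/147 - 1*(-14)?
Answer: 49/4112784 ≈ 1.1914e-5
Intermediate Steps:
z(m, M) = m + 2*M (z(m, M) = (M + m) + M = m + 2*M)
J = 507/49 (J = -4 + (51/147 - 1*(-14)) = -4 + (51*(1/147) + 14) = -4 + (17/49 + 14) = -4 + 703/49 = 507/49 ≈ 10.347)
P = 1/28 (P = 1/(-2*(3 - 3) + 2*14) = 1/(-2*0 + 28) = 1/(0 + 28) = 1/28 ≈ 0.035714)
a = 7/2028 (a = 1/(28*(507/49)) = (1/28)*(49/507) = 7/2028 ≈ 0.0034517)
a**2 = (7/2028)**2 = 49/4112784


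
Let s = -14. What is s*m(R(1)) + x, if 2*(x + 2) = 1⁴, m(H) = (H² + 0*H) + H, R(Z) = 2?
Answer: -171/2 ≈ -85.500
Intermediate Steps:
m(H) = H + H² (m(H) = (H² + 0) + H = H² + H = H + H²)
x = -3/2 (x = -2 + (½)*1⁴ = -2 + (½)*1 = -2 + ½ = -3/2 ≈ -1.5000)
s*m(R(1)) + x = -28*(1 + 2) - 3/2 = -28*3 - 3/2 = -14*6 - 3/2 = -84 - 3/2 = -171/2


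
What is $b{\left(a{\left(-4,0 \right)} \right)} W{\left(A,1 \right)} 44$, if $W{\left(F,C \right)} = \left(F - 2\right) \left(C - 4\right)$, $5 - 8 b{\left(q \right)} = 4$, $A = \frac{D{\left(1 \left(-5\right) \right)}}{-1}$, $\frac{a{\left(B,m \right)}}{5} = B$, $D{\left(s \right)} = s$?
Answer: $- \frac{99}{2} \approx -49.5$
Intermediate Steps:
$a{\left(B,m \right)} = 5 B$
$A = 5$ ($A = \frac{1 \left(-5\right)}{-1} = \left(-5\right) \left(-1\right) = 5$)
$b{\left(q \right)} = \frac{1}{8}$ ($b{\left(q \right)} = \frac{5}{8} - \frac{1}{2} = \frac{1}{8}$)
$W{\left(F,C \right)} = \left(-4 + C\right) \left(-2 + F\right)$ ($W{\left(F,C \right)} = \left(-2 + F\right) \left(-4 + C\right) = \left(-4 + C\right) \left(-2 + F\right)$)
$b{\left(a{\left(-4,0 \right)} \right)} W{\left(A,1 \right)} 44 = \frac{8 - 20 - 2 + 1 \cdot 5}{8} \cdot 44 = \frac{8 - 20 - 2 + 5}{8} \cdot 44 = \frac{1}{8} \left(-9\right) 44 = \left(- \frac{9}{8}\right) 44 = - \frac{99}{2}$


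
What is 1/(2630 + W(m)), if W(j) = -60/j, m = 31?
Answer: 31/81470 ≈ 0.00038051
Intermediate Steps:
1/(2630 + W(m)) = 1/(2630 - 60/31) = 1/(81470/31) = 31/81470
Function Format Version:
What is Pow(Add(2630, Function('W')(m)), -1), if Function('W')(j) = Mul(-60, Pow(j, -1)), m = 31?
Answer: Rational(31, 81470) ≈ 0.00038051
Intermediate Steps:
Pow(Add(2630, Function('W')(m)), -1) = Pow(Add(2630, Mul(-60, Pow(31, -1))), -1) = Pow(Add(2630, Mul(-60, Rational(1, 31))), -1) = Pow(Add(2630, Rational(-60, 31)), -1) = Pow(Rational(81470, 31), -1) = Rational(31, 81470)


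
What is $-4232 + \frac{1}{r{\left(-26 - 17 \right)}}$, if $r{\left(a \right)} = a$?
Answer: $- \frac{181977}{43} \approx -4232.0$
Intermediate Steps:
$-4232 + \frac{1}{r{\left(-26 - 17 \right)}} = -4232 + \frac{1}{-26 - 17} = -4232 + \frac{1}{-43} = -4232 - \frac{1}{43} = - \frac{181977}{43}$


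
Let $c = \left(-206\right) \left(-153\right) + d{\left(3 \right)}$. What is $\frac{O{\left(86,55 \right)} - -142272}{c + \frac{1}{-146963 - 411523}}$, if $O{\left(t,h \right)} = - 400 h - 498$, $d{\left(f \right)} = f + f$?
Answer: $\frac{66892102164}{17605712663} \approx 3.7995$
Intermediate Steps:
$d{\left(f \right)} = 2 f$
$O{\left(t,h \right)} = -498 - 400 h$
$c = 31524$ ($c = \left(-206\right) \left(-153\right) + 2 \cdot 3 = 31518 + 6 = 31524$)
$\frac{O{\left(86,55 \right)} - -142272}{c + \frac{1}{-146963 - 411523}} = \frac{\left(-498 - 22000\right) - -142272}{31524 + \frac{1}{-146963 - 411523}} = \frac{\left(-498 - 22000\right) + 142272}{31524 + \frac{1}{-558486}} = \frac{-22498 + 142272}{31524 - \frac{1}{558486}} = \frac{119774}{\frac{17605712663}{558486}} = 119774 \cdot \frac{558486}{17605712663} = \frac{66892102164}{17605712663}$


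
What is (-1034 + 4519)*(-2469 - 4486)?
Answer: -24238175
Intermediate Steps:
(-1034 + 4519)*(-2469 - 4486) = 3485*(-6955) = -24238175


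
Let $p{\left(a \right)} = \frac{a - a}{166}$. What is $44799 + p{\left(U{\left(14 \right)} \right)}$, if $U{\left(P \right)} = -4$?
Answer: $44799$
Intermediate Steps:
$p{\left(a \right)} = 0$ ($p{\left(a \right)} = 0 \cdot \frac{1}{166} = 0$)
$44799 + p{\left(U{\left(14 \right)} \right)} = 44799 + 0 = 44799$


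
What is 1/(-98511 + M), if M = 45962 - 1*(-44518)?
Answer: -1/8031 ≈ -0.00012452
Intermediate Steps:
M = 90480 (M = 45962 + 44518 = 90480)
1/(-98511 + M) = 1/(-98511 + 90480) = 1/(-8031) = -1/8031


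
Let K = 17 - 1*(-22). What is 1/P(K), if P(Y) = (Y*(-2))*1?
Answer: -1/78 ≈ -0.012821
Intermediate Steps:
K = 39 (K = 17 + 22 = 39)
P(Y) = -2*Y (P(Y) = -2*Y*1 = -2*Y)
1/P(K) = 1/(-2*39) = 1/(-78) = -1/78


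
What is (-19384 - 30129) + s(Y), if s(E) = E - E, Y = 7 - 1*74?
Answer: -49513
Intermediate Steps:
Y = -67 (Y = 7 - 74 = -67)
s(E) = 0
(-19384 - 30129) + s(Y) = (-19384 - 30129) + 0 = -49513 + 0 = -49513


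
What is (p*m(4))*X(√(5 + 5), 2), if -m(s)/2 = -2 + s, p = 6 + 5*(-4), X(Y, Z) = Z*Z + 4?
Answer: 448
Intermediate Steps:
X(Y, Z) = 4 + Z² (X(Y, Z) = Z² + 4 = 4 + Z²)
p = -14 (p = 6 - 20 = -14)
m(s) = 4 - 2*s (m(s) = -2*(-2 + s) = 4 - 2*s)
(p*m(4))*X(√(5 + 5), 2) = (-14*(4 - 2*4))*(4 + 2²) = (-14*(4 - 8))*(4 + 4) = -14*(-4)*8 = 56*8 = 448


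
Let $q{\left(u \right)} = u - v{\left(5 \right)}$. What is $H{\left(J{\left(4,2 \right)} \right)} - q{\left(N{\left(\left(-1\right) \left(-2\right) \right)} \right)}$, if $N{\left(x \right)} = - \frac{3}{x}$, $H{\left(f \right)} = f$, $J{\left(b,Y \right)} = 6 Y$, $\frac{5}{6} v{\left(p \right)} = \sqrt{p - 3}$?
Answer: $\frac{27}{2} + \frac{6 \sqrt{2}}{5} \approx 15.197$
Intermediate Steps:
$v{\left(p \right)} = \frac{6 \sqrt{-3 + p}}{5}$ ($v{\left(p \right)} = \frac{6 \sqrt{p - 3}}{5} = \frac{6 \sqrt{-3 + p}}{5}$)
$q{\left(u \right)} = u - \frac{6 \sqrt{2}}{5}$ ($q{\left(u \right)} = u - \frac{6 \sqrt{-3 + 5}}{5} = u - \frac{6 \sqrt{2}}{5}$)
$H{\left(J{\left(4,2 \right)} \right)} - q{\left(N{\left(\left(-1\right) \left(-2\right) \right)} \right)} = 6 \cdot 2 - \left(- \frac{3}{\left(-1\right) \left(-2\right)} - \frac{6 \sqrt{2}}{5}\right) = 12 - \left(- \frac{3}{2} - \frac{6 \sqrt{2}}{5}\right) = 12 + \left(\frac{3}{2} + \frac{6 \sqrt{2}}{5}\right) = \frac{27}{2} + \frac{6 \sqrt{2}}{5}$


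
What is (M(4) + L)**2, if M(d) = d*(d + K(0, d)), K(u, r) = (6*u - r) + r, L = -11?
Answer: 25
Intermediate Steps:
K(u, r) = 6*u (K(u, r) = (-r + 6*u) + r = 6*u)
M(d) = d**2 (M(d) = d*(d + 6*0) = d*(d + 0) = d*d = d**2)
(M(4) + L)**2 = (4**2 - 11)**2 = (16 - 11)**2 = 5**2 = 25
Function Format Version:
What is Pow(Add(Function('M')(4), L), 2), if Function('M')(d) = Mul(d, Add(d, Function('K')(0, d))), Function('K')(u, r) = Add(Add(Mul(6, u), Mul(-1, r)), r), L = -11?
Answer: 25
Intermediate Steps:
Function('K')(u, r) = Mul(6, u) (Function('K')(u, r) = Add(Add(Mul(-1, r), Mul(6, u)), r) = Mul(6, u))
Function('M')(d) = Pow(d, 2) (Function('M')(d) = Mul(d, Add(d, Mul(6, 0))) = Mul(d, Add(d, 0)) = Mul(d, d) = Pow(d, 2))
Pow(Add(Function('M')(4), L), 2) = Pow(Add(Pow(4, 2), -11), 2) = Pow(Add(16, -11), 2) = Pow(5, 2) = 25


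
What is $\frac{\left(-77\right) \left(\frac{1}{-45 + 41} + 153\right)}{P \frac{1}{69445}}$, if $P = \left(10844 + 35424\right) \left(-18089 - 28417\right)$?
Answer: $\frac{75980905}{200161824} \approx 0.3796$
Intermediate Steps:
$P = -2151739608$ ($P = 46268 \left(-46506\right) = -2151739608$)
$\frac{\left(-77\right) \left(\frac{1}{-45 + 41} + 153\right)}{P \frac{1}{69445}} = \frac{\left(-77\right) \left(\frac{1}{-45 + 41} + 153\right)}{\left(-2151739608\right) \frac{1}{69445}} = \frac{\left(-77\right) \left(\frac{1}{-4} + 153\right)}{\left(-2151739608\right) \frac{1}{69445}} = \frac{\left(-77\right) \left(- \frac{1}{4} + 153\right)}{- \frac{50040456}{1615}} = \left(-77\right) \frac{611}{4} \left(- \frac{1615}{50040456}\right) = \left(- \frac{47047}{4}\right) \left(- \frac{1615}{50040456}\right) = \frac{75980905}{200161824}$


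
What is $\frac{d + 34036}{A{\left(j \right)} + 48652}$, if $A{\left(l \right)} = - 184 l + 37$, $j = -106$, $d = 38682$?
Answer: $\frac{72718}{68193} \approx 1.0664$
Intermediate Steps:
$A{\left(l \right)} = 37 - 184 l$
$\frac{d + 34036}{A{\left(j \right)} + 48652} = \frac{38682 + 34036}{\left(37 - -19504\right) + 48652} = \frac{72718}{\left(37 + 19504\right) + 48652} = \frac{72718}{19541 + 48652} = \frac{72718}{68193}$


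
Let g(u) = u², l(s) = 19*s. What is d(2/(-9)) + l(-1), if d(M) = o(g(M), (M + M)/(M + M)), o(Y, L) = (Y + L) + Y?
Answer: -1450/81 ≈ -17.901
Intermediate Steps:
o(Y, L) = L + 2*Y (o(Y, L) = (L + Y) + Y = L + 2*Y)
d(M) = 1 + 2*M² (d(M) = (M + M)/(M + M) + 2*M² = (2*M)/((2*M)) + 2*M² = (2*M)*(1/(2*M)) + 2*M² = 1 + 2*M²)
d(2/(-9)) + l(-1) = (1 + 2*(2/(-9))²) + 19*(-1) = (1 + 2*(2*(-⅑))²) - 19 = (1 + 2*(-2/9)²) - 19 = (1 + 2*(4/81)) - 19 = (1 + 8/81) - 19 = 89/81 - 19 = -1450/81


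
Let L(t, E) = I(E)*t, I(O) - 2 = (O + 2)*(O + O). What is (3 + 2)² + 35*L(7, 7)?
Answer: 31385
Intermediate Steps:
I(O) = 2 + 2*O*(2 + O) (I(O) = 2 + (O + 2)*(O + O) = 2 + (2 + O)*(2*O) = 2 + 2*O*(2 + O))
L(t, E) = t*(2 + 2*E² + 4*E) (L(t, E) = (2 + 2*E² + 4*E)*t = t*(2 + 2*E² + 4*E))
(3 + 2)² + 35*L(7, 7) = (3 + 2)² + 35*(2*7*(1 + 7² + 2*7)) = 5² + 35*(2*7*(1 + 49 + 14)) = 25 + 35*(2*7*64) = 25 + 35*896 = 25 + 31360 = 31385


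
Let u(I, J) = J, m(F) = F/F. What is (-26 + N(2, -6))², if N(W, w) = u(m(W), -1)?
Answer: 729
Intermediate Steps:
m(F) = 1
N(W, w) = -1
(-26 + N(2, -6))² = (-26 - 1)² = (-27)² = 729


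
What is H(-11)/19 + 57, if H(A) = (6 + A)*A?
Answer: 1138/19 ≈ 59.895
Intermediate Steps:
H(A) = A*(6 + A)
H(-11)/19 + 57 = (-11*(6 - 11))/19 + 57 = (-11*(-5))/19 + 57 = (1/19)*55 + 57 = 55/19 + 57 = 1138/19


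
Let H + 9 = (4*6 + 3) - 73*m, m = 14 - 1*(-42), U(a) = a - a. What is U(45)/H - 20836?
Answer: -20836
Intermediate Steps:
U(a) = 0
m = 56 (m = 14 + 42 = 56)
H = -4070 (H = -9 + ((4*6 + 3) - 73*56) = -9 + ((24 + 3) - 4088) = -9 + (27 - 4088) = -9 - 4061 = -4070)
U(45)/H - 20836 = 0/(-4070) - 20836 = 0*(-1/4070) - 20836 = 0 - 20836 = -20836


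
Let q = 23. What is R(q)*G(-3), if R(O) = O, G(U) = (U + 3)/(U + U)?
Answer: 0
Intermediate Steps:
G(U) = (3 + U)/(2*U) (G(U) = (3 + U)/((2*U)) = (3 + U)*(1/(2*U)) = (3 + U)/(2*U))
R(q)*G(-3) = 23*((½)*(3 - 3)/(-3)) = 23*((½)*(-⅓)*0) = 23*0 = 0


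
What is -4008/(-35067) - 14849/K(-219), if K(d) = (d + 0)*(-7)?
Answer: -171521873/17919237 ≈ -9.5719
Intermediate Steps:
K(d) = -7*d (K(d) = d*(-7) = -7*d)
-4008/(-35067) - 14849/K(-219) = -4008/(-35067) - 14849/((-7*(-219))) = -4008*(-1/35067) - 14849/1533 = 1336/11689 - 14849*1/1533 = 1336/11689 - 14849/1533 = -171521873/17919237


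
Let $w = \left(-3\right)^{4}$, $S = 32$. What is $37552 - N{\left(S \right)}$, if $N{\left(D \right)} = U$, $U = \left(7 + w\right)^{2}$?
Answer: $29808$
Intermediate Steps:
$w = 81$
$U = 7744$ ($U = \left(7 + 81\right)^{2} = 88^{2} = 7744$)
$N{\left(D \right)} = 7744$
$37552 - N{\left(S \right)} = 37552 - 7744 = 29808$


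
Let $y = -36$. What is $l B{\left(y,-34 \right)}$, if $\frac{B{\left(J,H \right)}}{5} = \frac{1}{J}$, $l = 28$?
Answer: $- \frac{35}{9} \approx -3.8889$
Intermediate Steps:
$B{\left(J,H \right)} = \frac{5}{J}$
$l B{\left(y,-34 \right)} = 28 \frac{5}{-36} = 28 \cdot 5 \left(- \frac{1}{36}\right) = 28 \left(- \frac{5}{36}\right) = - \frac{35}{9}$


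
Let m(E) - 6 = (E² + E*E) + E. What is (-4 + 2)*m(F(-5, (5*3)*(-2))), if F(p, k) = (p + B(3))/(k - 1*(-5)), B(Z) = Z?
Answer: -7616/625 ≈ -12.186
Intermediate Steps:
F(p, k) = (3 + p)/(5 + k) (F(p, k) = (p + 3)/(k - 1*(-5)) = (3 + p)/(k + 5) = (3 + p)/(5 + k))
m(E) = 6 + E + 2*E² (m(E) = 6 + ((E² + E*E) + E) = 6 + ((E² + E²) + E) = 6 + (2*E² + E) = 6 + (E + 2*E²) = 6 + E + 2*E²)
(-4 + 2)*m(F(-5, (5*3)*(-2))) = (-4 + 2)*(6 + (3 - 5)/(5 + (5*3)*(-2)) + 2*((3 - 5)/(5 + (5*3)*(-2)))²) = -2*(6 - 2/(5 + 15*(-2)) + 2*(-2/(5 + 15*(-2)))²) = -2*(6 - 2/(5 - 30) + 2*(-2/(5 - 30))²) = -2*(6 - 2/(-25) + 2*(-2/(-25))²) = -2*(6 - 1/25*(-2) + 2*(-1/25*(-2))²) = -2*(6 + 2/25 + 2*(2/25)²) = -2*(6 + 2/25 + 2*(4/625)) = -2*(6 + 2/25 + 8/625) = -2*3808/625 = -7616/625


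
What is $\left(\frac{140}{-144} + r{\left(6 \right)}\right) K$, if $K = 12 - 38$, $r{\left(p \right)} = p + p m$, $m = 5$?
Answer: $- \frac{16393}{18} \approx -910.72$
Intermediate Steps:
$r{\left(p \right)} = 6 p$ ($r{\left(p \right)} = p + p 5 = p + 5 p = 6 p$)
$K = -26$
$\left(\frac{140}{-144} + r{\left(6 \right)}\right) K = \left(\frac{140}{-144} + 6 \cdot 6\right) \left(-26\right) = \left(140 \left(- \frac{1}{144}\right) + 36\right) \left(-26\right) = \left(- \frac{35}{36} + 36\right) \left(-26\right) = \frac{1261}{36} \left(-26\right) = - \frac{16393}{18}$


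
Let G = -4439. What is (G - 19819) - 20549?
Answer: -44807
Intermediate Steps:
(G - 19819) - 20549 = (-4439 - 19819) - 20549 = -24258 - 20549 = -44807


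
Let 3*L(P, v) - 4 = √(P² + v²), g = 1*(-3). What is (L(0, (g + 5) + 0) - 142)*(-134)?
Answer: 18760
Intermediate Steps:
g = -3
L(P, v) = 4/3 + √(P² + v²)/3
(L(0, (g + 5) + 0) - 142)*(-134) = ((4/3 + √(0² + ((-3 + 5) + 0)²)/3) - 142)*(-134) = ((4/3 + √(0 + (2 + 0)²)/3) - 142)*(-134) = ((4/3 + √(0 + 2²)/3) - 142)*(-134) = ((4/3 + √(0 + 4)/3) - 142)*(-134) = ((4/3 + √4/3) - 142)*(-134) = ((4/3 + (⅓)*2) - 142)*(-134) = ((4/3 + ⅔) - 142)*(-134) = (2 - 142)*(-134) = -140*(-134) = 18760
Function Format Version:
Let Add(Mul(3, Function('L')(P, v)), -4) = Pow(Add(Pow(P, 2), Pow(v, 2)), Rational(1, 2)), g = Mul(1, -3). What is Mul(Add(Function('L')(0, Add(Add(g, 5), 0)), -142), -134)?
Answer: 18760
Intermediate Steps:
g = -3
Function('L')(P, v) = Add(Rational(4, 3), Mul(Rational(1, 3), Pow(Add(Pow(P, 2), Pow(v, 2)), Rational(1, 2))))
Mul(Add(Function('L')(0, Add(Add(g, 5), 0)), -142), -134) = Mul(Add(Add(Rational(4, 3), Mul(Rational(1, 3), Pow(Add(Pow(0, 2), Pow(Add(Add(-3, 5), 0), 2)), Rational(1, 2)))), -142), -134) = Mul(Add(Add(Rational(4, 3), Mul(Rational(1, 3), Pow(Add(0, Pow(Add(2, 0), 2)), Rational(1, 2)))), -142), -134) = Mul(Add(Add(Rational(4, 3), Mul(Rational(1, 3), Pow(Add(0, Pow(2, 2)), Rational(1, 2)))), -142), -134) = Mul(Add(Add(Rational(4, 3), Mul(Rational(1, 3), Pow(Add(0, 4), Rational(1, 2)))), -142), -134) = Mul(Add(Add(Rational(4, 3), Mul(Rational(1, 3), Pow(4, Rational(1, 2)))), -142), -134) = Mul(Add(Add(Rational(4, 3), Mul(Rational(1, 3), 2)), -142), -134) = Mul(Add(Add(Rational(4, 3), Rational(2, 3)), -142), -134) = Mul(Add(2, -142), -134) = Mul(-140, -134) = 18760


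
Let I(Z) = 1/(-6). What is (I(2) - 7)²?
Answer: 1849/36 ≈ 51.361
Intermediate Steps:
I(Z) = -⅙
(I(2) - 7)² = (-⅙ - 7)² = (-43/6)² = 1849/36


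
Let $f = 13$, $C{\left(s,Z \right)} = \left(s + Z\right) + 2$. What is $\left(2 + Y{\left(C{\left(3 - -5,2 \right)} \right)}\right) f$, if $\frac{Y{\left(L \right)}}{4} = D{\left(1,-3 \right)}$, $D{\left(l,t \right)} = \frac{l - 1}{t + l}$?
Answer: $26$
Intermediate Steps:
$C{\left(s,Z \right)} = 2 + Z + s$ ($C{\left(s,Z \right)} = \left(Z + s\right) + 2 = 2 + Z + s$)
$D{\left(l,t \right)} = \frac{-1 + l}{l + t}$
$Y{\left(L \right)} = 0$ ($Y{\left(L \right)} = 4 \frac{-1 + 1}{1 - 3} = 4 \frac{1}{-2} \cdot 0 = 4 \left(\left(- \frac{1}{2}\right) 0\right) = 4 \cdot 0 = 0$)
$\left(2 + Y{\left(C{\left(3 - -5,2 \right)} \right)}\right) f = \left(2 + 0\right) 13 = 2 \cdot 13 = 26$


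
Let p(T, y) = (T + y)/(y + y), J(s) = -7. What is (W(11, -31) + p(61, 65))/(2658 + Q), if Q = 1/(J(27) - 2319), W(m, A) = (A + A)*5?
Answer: -46722362/401862955 ≈ -0.11626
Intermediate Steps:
W(m, A) = 10*A (W(m, A) = (2*A)*5 = 10*A)
Q = -1/2326 (Q = 1/(-7 - 2319) = 1/(-2326) = -1/2326 ≈ -0.00042992)
p(T, y) = (T + y)/(2*y) (p(T, y) = (T + y)/((2*y)) = (T + y)*(1/(2*y)) = (T + y)/(2*y))
(W(11, -31) + p(61, 65))/(2658 + Q) = (10*(-31) + (½)*(61 + 65)/65)/(2658 - 1/2326) = (-310 + (½)*(1/65)*126)/(6182507/2326) = (-310 + 63/65)*(2326/6182507) = -20087/65*2326/6182507 = -46722362/401862955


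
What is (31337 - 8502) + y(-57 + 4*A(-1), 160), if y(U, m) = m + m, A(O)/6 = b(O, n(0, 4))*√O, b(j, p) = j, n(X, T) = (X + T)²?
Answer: 23155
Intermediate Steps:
n(X, T) = (T + X)²
A(O) = 6*O^(3/2) (A(O) = 6*(O*√O) = 6*O^(3/2))
y(U, m) = 2*m
(31337 - 8502) + y(-57 + 4*A(-1), 160) = (31337 - 8502) + 2*160 = 22835 + 320 = 23155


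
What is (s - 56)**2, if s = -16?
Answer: 5184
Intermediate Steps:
(s - 56)**2 = (-16 - 56)**2 = (-72)**2 = 5184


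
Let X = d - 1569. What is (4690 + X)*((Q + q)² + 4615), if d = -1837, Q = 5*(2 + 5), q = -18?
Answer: 6296736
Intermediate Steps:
Q = 35 (Q = 5*7 = 35)
X = -3406 (X = -1837 - 1569 = -3406)
(4690 + X)*((Q + q)² + 4615) = (4690 - 3406)*((35 - 18)² + 4615) = 1284*(17² + 4615) = 1284*(289 + 4615) = 1284*4904 = 6296736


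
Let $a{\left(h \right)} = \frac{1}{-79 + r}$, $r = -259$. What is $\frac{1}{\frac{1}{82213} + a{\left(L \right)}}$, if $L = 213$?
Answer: $- \frac{27787994}{81875} \approx -339.4$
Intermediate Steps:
$a{\left(h \right)} = - \frac{1}{338}$ ($a{\left(h \right)} = \frac{1}{-79 - 259} = \frac{1}{-338} = - \frac{1}{338}$)
$\frac{1}{\frac{1}{82213} + a{\left(L \right)}} = \frac{1}{\frac{1}{82213} - \frac{1}{338}} = \frac{1}{- \frac{81875}{27787994}} = - \frac{27787994}{81875}$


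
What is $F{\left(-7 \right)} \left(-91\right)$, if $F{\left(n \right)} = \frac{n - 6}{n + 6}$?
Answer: $-1183$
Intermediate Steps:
$F{\left(n \right)} = \frac{-6 + n}{6 + n}$
$F{\left(-7 \right)} \left(-91\right) = \frac{-6 - 7}{6 - 7} \left(-91\right) = \frac{1}{-1} \left(-13\right) \left(-91\right) = \left(-1\right) \left(-13\right) \left(-91\right) = 13 \left(-91\right) = -1183$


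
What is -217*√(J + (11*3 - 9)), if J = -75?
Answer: -217*I*√51 ≈ -1549.7*I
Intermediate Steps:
-217*√(J + (11*3 - 9)) = -217*√(-75 + (11*3 - 9)) = -217*√(-75 + (33 - 9)) = -217*√(-75 + 24) = -217*I*√51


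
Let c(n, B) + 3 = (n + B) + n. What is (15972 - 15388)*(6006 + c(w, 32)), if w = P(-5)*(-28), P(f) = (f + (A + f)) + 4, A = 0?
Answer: 3720664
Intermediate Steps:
P(f) = 4 + 2*f (P(f) = (f + (0 + f)) + 4 = (f + f) + 4 = 2*f + 4 = 4 + 2*f)
w = 168 (w = (4 + 2*(-5))*(-28) = (4 - 10)*(-28) = -6*(-28) = 168)
c(n, B) = -3 + B + 2*n (c(n, B) = -3 + ((n + B) + n) = -3 + ((B + n) + n) = -3 + (B + 2*n) = -3 + B + 2*n)
(15972 - 15388)*(6006 + c(w, 32)) = (15972 - 15388)*(6006 + (-3 + 32 + 2*168)) = 584*(6006 + (-3 + 32 + 336)) = 584*(6006 + 365) = 584*6371 = 3720664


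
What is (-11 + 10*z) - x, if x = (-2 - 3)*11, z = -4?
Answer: 4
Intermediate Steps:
x = -55 (x = -5*11 = -55)
(-11 + 10*z) - x = (-11 + 10*(-4)) - 1*(-55) = (-11 - 40) + 55 = -51 + 55 = 4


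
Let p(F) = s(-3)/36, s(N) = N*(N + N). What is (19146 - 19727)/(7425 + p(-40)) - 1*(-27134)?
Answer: 402965872/14851 ≈ 27134.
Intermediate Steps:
s(N) = 2*N² (s(N) = N*(2*N) = 2*N²)
p(F) = ½ (p(F) = (2*(-3)²)/36 = (2*9)*(1/36) = 18*(1/36) = ½)
(19146 - 19727)/(7425 + p(-40)) - 1*(-27134) = (19146 - 19727)/(7425 + ½) - 1*(-27134) = -581/14851/2 + 27134 = -581*2/14851 + 27134 = -1162/14851 + 27134 = 402965872/14851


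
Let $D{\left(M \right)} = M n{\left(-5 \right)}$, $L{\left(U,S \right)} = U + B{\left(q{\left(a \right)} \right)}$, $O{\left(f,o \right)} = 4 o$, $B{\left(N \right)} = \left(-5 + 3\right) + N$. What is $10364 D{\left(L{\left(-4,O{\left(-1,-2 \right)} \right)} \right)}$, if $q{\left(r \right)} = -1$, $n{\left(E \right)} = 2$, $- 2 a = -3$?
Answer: $-145096$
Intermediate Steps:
$a = \frac{3}{2}$ ($a = \left(- \frac{1}{2}\right) \left(-3\right) = \frac{3}{2} \approx 1.5$)
$B{\left(N \right)} = -2 + N$
$L{\left(U,S \right)} = -3 + U$ ($L{\left(U,S \right)} = U - 3 = -3 + U$)
$D{\left(M \right)} = 2 M$ ($D{\left(M \right)} = M 2 = 2 M$)
$10364 D{\left(L{\left(-4,O{\left(-1,-2 \right)} \right)} \right)} = 10364 \cdot 2 \left(-3 - 4\right) = 10364 \cdot 2 \left(-7\right) = 10364 \left(-14\right) = -145096$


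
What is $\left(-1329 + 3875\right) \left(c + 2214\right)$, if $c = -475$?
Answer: $4427494$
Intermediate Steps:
$\left(-1329 + 3875\right) \left(c + 2214\right) = \left(-1329 + 3875\right) \left(-475 + 2214\right) = 2546 \cdot 1739 = 4427494$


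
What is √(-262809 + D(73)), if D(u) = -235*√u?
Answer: √(-262809 - 235*√73) ≈ 514.6*I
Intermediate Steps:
√(-262809 + D(73)) = √(-262809 - 235*√73)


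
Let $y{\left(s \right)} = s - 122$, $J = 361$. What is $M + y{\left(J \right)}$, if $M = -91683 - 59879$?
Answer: $-151323$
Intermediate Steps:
$y{\left(s \right)} = -122 + s$ ($y{\left(s \right)} = s - 122 = -122 + s$)
$M = -151562$ ($M = -91683 - 59879 = -151562$)
$M + y{\left(J \right)} = -151562 + \left(-122 + 361\right) = -151562 + 239 = -151323$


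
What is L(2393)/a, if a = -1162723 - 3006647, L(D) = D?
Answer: -2393/4169370 ≈ -0.00057395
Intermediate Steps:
a = -4169370
L(2393)/a = 2393/(-4169370) = 2393*(-1/4169370) = -2393/4169370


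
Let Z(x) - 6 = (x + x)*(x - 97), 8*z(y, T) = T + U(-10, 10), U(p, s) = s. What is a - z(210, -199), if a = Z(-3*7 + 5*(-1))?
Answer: 51405/8 ≈ 6425.6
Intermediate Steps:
z(y, T) = 5/4 + T/8 (z(y, T) = (T + 10)/8 = (10 + T)/8 = 5/4 + T/8)
Z(x) = 6 + 2*x*(-97 + x) (Z(x) = 6 + (x + x)*(x - 97) = 6 + (2*x)*(-97 + x) = 6 + 2*x*(-97 + x))
a = 6402 (a = 6 - 194*(-3*7 + 5*(-1)) + 2*(-3*7 + 5*(-1))² = 6 - 194*(-21 - 5) + 2*(-21 - 5)² = 6 - 194*(-26) + 2*(-26)² = 6 + 5044 + 2*676 = 6 + 5044 + 1352 = 6402)
a - z(210, -199) = 6402 - (5/4 + (⅛)*(-199)) = 6402 - (5/4 - 199/8) = 6402 - 1*(-189/8) = 6402 + 189/8 = 51405/8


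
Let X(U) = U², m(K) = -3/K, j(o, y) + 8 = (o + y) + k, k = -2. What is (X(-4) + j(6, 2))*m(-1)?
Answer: 42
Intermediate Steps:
j(o, y) = -10 + o + y (j(o, y) = -8 + ((o + y) - 2) = -8 + (-2 + o + y) = -10 + o + y)
(X(-4) + j(6, 2))*m(-1) = ((-4)² + (-10 + 6 + 2))*(-3/(-1)) = (16 - 2)*(-3*(-1)) = 14*3 = 42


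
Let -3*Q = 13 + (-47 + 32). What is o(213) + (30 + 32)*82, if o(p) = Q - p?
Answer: 14615/3 ≈ 4871.7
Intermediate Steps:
Q = 2/3 (Q = -(13 + (-47 + 32))/3 = -(13 - 15)/3 = -1/3*(-2) = 2/3 ≈ 0.66667)
o(p) = 2/3 - p
o(213) + (30 + 32)*82 = (2/3 - 1*213) + (30 + 32)*82 = (2/3 - 213) + 62*82 = -637/3 + 5084 = 14615/3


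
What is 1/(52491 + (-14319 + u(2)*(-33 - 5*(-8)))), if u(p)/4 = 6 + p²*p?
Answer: 1/38564 ≈ 2.5931e-5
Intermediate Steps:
u(p) = 24 + 4*p³ (u(p) = 4*(6 + p²*p) = 4*(6 + p³) = 24 + 4*p³)
1/(52491 + (-14319 + u(2)*(-33 - 5*(-8)))) = 1/(52491 + (-14319 + (24 + 4*2³)*(-33 - 5*(-8)))) = 1/(52491 + (-14319 + (24 + 4*8)*(-33 + 40))) = 1/(52491 + (-14319 + (24 + 32)*7)) = 1/(52491 + (-14319 + 56*7)) = 1/(52491 + (-14319 + 392)) = 1/(52491 - 13927) = 1/38564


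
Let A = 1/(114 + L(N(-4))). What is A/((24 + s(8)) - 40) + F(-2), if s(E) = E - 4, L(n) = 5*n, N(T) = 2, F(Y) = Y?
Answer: -2977/1488 ≈ -2.0007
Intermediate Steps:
s(E) = -4 + E
A = 1/124 (A = 1/(114 + 5*2) = 1/(114 + 10) = 1/124 ≈ 0.0080645)
A/((24 + s(8)) - 40) + F(-2) = 1/(124*((24 + (-4 + 8)) - 40)) - 2 = 1/(124*((24 + 4) - 40)) - 2 = 1/(124*(28 - 40)) - 2 = (1/124)/(-12) - 2 = (1/124)*(-1/12) - 2 = -1/1488 - 2 = -2977/1488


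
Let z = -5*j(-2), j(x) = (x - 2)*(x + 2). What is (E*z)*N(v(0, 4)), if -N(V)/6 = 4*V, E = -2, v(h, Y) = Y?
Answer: 0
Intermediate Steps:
j(x) = (-2 + x)*(2 + x)
z = 0 (z = -5*(-4 + (-2)²) = -5*(-4 + 4) = -5*0 = 0)
N(V) = -24*V
(E*z)*N(v(0, 4)) = (-2*0)*(-24*4) = 0*(-96) = 0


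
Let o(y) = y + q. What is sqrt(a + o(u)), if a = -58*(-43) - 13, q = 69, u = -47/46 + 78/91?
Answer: sqrt(264377134)/322 ≈ 50.496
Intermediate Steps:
u = -53/322 (u = -47*1/46 + 78*(1/91) = -47/46 + 6/7 = -53/322 ≈ -0.16460)
a = 2481 (a = 2494 - 13 = 2481)
o(y) = 69 + y (o(y) = y + 69 = 69 + y)
sqrt(a + o(u)) = sqrt(2481 + (69 - 53/322)) = sqrt(2481 + 22165/322) = sqrt(821047/322) = sqrt(264377134)/322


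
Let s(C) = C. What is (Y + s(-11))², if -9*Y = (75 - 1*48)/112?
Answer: 1525225/12544 ≈ 121.59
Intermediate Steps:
Y = -3/112 (Y = -(75 - 1*48)/(9*112) = -(75 - 48)/(9*112) = -3/112 ≈ -0.026786)
(Y + s(-11))² = (-3/112 - 11)² = (-1235/112)² = 1525225/12544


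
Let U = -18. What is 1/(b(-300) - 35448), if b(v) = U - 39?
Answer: -1/35505 ≈ -2.8165e-5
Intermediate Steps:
b(v) = -57 (b(v) = -18 - 39 = -57)
1/(b(-300) - 35448) = 1/(-57 - 35448) = 1/(-35505) = -1/35505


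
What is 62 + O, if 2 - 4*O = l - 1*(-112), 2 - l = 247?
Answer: 383/4 ≈ 95.750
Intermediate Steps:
l = -245 (l = 2 - 1*247 = 2 - 247 = -245)
O = 135/4 (O = ½ - (-245 - 1*(-112))/4 = ½ - (-245 + 112)/4 = ½ - ¼*(-133) = ½ + 133/4 = 135/4 ≈ 33.750)
62 + O = 62 + 135/4 = 383/4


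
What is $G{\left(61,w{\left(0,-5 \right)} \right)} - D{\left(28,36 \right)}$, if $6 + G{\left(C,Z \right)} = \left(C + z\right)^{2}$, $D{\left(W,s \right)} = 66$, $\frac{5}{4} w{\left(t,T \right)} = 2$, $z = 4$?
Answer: $4153$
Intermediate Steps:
$w{\left(t,T \right)} = \frac{8}{5}$ ($w{\left(t,T \right)} = \frac{4}{5} \cdot 2 = \frac{8}{5}$)
$G{\left(C,Z \right)} = -6 + \left(4 + C\right)^{2}$ ($G{\left(C,Z \right)} = -6 + \left(C + 4\right)^{2} = -6 + \left(4 + C\right)^{2}$)
$G{\left(61,w{\left(0,-5 \right)} \right)} - D{\left(28,36 \right)} = \left(-6 + \left(4 + 61\right)^{2}\right) - 66 = \left(-6 + 65^{2}\right) - 66 = \left(-6 + 4225\right) - 66 = 4219 - 66 = 4153$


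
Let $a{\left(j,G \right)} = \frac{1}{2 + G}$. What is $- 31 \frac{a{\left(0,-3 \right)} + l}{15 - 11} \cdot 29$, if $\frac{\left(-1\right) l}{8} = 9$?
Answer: $\frac{65627}{4} \approx 16407.0$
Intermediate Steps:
$l = -72$ ($l = \left(-8\right) 9 = -72$)
$- 31 \frac{a{\left(0,-3 \right)} + l}{15 - 11} \cdot 29 = - 31 \frac{\frac{1}{2 - 3} - 72}{15 - 11} \cdot 29 = - 31 \frac{\frac{1}{-1} - 72}{4} \cdot 29 = - 31 \left(-1 - 72\right) \frac{1}{4} \cdot 29 = - 31 \left(\left(-73\right) \frac{1}{4}\right) 29 = \left(-31\right) \left(- \frac{73}{4}\right) 29 = \frac{2263}{4} \cdot 29 = \frac{65627}{4}$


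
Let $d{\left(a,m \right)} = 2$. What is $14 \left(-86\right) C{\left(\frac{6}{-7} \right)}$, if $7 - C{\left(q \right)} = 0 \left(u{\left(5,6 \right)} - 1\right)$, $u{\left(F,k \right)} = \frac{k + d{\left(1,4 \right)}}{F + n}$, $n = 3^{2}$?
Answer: $-8428$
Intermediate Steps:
$n = 9$
$u{\left(F,k \right)} = \frac{2 + k}{9 + F}$ ($u{\left(F,k \right)} = \frac{k + 2}{F + 9} = \frac{2 + k}{9 + F}$)
$C{\left(q \right)} = 7$ ($C{\left(q \right)} = 7 - 0 \left(\frac{2 + 6}{9 + 5} - 1\right) = 7 - 0 \left(\frac{1}{14} \cdot 8 - 1\right) = 7 - 0 \left(\frac{4}{7} - 1\right) = 7 - 0 \left(- \frac{3}{7}\right) = 7 - 0 = 7 + 0 = 7$)
$14 \left(-86\right) C{\left(\frac{6}{-7} \right)} = 14 \left(-86\right) 7 = \left(-1204\right) 7 = -8428$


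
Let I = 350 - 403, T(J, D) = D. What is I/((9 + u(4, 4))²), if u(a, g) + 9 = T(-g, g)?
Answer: -53/16 ≈ -3.3125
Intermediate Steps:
u(a, g) = -9 + g
I = -53
I/((9 + u(4, 4))²) = -53/(9 + (-9 + 4))² = -53/(9 - 5)² = -53/(4²) = -53/16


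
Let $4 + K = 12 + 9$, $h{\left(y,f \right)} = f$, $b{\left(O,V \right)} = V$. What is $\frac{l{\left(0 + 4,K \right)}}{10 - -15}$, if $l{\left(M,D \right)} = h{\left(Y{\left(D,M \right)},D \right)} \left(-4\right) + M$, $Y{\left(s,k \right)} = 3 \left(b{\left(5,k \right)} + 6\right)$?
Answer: $- \frac{64}{25} \approx -2.56$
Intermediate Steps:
$Y{\left(s,k \right)} = 18 + 3 k$ ($Y{\left(s,k \right)} = 3 \left(k + 6\right) = 3 \left(6 + k\right) = 18 + 3 k$)
$K = 17$ ($K = -4 + \left(12 + 9\right) = -4 + 21 = 17$)
$l{\left(M,D \right)} = M - 4 D$ ($l{\left(M,D \right)} = D \left(-4\right) + M = - 4 D + M = M - 4 D$)
$\frac{l{\left(0 + 4,K \right)}}{10 - -15} = \frac{\left(0 + 4\right) - 68}{10 - -15} = \frac{4 - 68}{10 + 15} = - \frac{64}{25}$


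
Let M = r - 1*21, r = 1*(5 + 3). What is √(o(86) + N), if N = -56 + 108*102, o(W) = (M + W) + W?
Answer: √11119 ≈ 105.45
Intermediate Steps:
r = 8 (r = 1*8 = 8)
M = -13 (M = 8 - 1*21 = 8 - 21 = -13)
o(W) = -13 + 2*W (o(W) = (-13 + W) + W = -13 + 2*W)
N = 10960 (N = -56 + 11016 = 10960)
√(o(86) + N) = √((-13 + 2*86) + 10960) = √((-13 + 172) + 10960) = √(159 + 10960) = √11119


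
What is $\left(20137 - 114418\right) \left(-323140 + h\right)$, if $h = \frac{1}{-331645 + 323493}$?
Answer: $\frac{248358525089961}{8152} \approx 3.0466 \cdot 10^{10}$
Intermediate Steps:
$h = - \frac{1}{8152}$ ($h = \frac{1}{-8152} = - \frac{1}{8152} \approx -0.00012267$)
$\left(20137 - 114418\right) \left(-323140 + h\right) = \left(20137 - 114418\right) \left(-323140 - \frac{1}{8152}\right) = \left(-94281\right) \left(- \frac{2634237281}{8152}\right) = \frac{248358525089961}{8152}$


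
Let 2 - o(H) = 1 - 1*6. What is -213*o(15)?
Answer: -1491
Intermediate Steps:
o(H) = 7 (o(H) = 2 - (1 - 1*6) = 2 - (1 - 6) = 2 - 1*(-5) = 2 + 5 = 7)
-213*o(15) = -213*7 = -1491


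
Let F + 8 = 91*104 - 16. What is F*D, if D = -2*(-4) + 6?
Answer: 132160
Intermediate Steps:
F = 9440 (F = -8 + (91*104 - 16) = -8 + (9464 - 16) = -8 + 9448 = 9440)
D = 14 (D = 8 + 6 = 14)
F*D = 9440*14 = 132160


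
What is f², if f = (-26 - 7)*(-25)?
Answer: 680625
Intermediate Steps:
f = 825 (f = -33*(-25) = 825)
f² = 825² = 680625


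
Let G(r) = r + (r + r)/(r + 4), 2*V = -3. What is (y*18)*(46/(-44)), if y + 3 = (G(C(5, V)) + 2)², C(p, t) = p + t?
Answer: -794627/1100 ≈ -722.39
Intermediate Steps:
V = -3/2 (V = (½)*(-3) = -3/2 ≈ -1.5000)
G(r) = r + 2*r/(4 + r) (G(r) = r + (2*r)/(4 + r) = r + 2*r/(4 + r))
y = 34549/900 (y = -3 + ((5 - 3/2)*(6 + (5 - 3/2))/(4 + (5 - 3/2)) + 2)² = -3 + (7*(6 + 7/2)/(2*(4 + 7/2)) + 2)² = -3 + ((7/2)*(19/2)/(15/2) + 2)² = -3 + ((7/2)*(2/15)*(19/2) + 2)² = -3 + (133/30 + 2)² = -3 + (193/30)² = -3 + 37249/900 = 34549/900 ≈ 38.388)
(y*18)*(46/(-44)) = ((34549/900)*18)*(46/(-44)) = 34549*(46*(-1/44))/50 = (34549/50)*(-23/22) = -794627/1100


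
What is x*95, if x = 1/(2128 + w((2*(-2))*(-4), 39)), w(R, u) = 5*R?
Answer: 95/2208 ≈ 0.043025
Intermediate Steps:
x = 1/2208 (x = 1/(2128 + 5*((2*(-2))*(-4))) = 1/(2128 + 5*(-4*(-4))) = 1/(2128 + 5*16) = 1/(2128 + 80) = 1/2208 ≈ 0.00045290)
x*95 = (1/2208)*95 = 95/2208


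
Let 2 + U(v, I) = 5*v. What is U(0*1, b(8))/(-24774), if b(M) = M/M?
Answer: 1/12387 ≈ 8.0730e-5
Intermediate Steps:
b(M) = 1
U(v, I) = -2 + 5*v
U(0*1, b(8))/(-24774) = (-2 + 5*(0*1))/(-24774) = (-2 + 5*0)*(-1/24774) = (-2 + 0)*(-1/24774) = -2*(-1/24774) = 1/12387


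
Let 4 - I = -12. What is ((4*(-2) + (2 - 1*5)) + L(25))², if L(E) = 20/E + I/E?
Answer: 57121/625 ≈ 91.394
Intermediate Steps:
I = 16 (I = 4 - 1*(-12) = 4 + 12 = 16)
L(E) = 36/E (L(E) = 20/E + 16/E = 36/E)
((4*(-2) + (2 - 1*5)) + L(25))² = ((4*(-2) + (2 - 1*5)) + 36/25)² = ((-8 + (2 - 5)) + 36*(1/25))² = ((-8 - 3) + 36/25)² = (-11 + 36/25)² = (-239/25)² = 57121/625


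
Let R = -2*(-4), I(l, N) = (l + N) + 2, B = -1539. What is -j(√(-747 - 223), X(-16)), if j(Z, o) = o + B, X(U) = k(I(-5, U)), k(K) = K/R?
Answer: 12331/8 ≈ 1541.4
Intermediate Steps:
I(l, N) = 2 + N + l (I(l, N) = (N + l) + 2 = 2 + N + l)
R = 8
k(K) = K/8
X(U) = -3/8 + U/8 (X(U) = (2 + U - 5)/8 = (-3 + U)/8 = -3/8 + U/8)
j(Z, o) = -1539 + o (j(Z, o) = o - 1539 = -1539 + o)
-j(√(-747 - 223), X(-16)) = -(-1539 + (-3/8 + (⅛)*(-16))) = -(-1539 + (-3/8 - 2)) = -(-1539 - 19/8) = -1*(-12331/8) = 12331/8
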